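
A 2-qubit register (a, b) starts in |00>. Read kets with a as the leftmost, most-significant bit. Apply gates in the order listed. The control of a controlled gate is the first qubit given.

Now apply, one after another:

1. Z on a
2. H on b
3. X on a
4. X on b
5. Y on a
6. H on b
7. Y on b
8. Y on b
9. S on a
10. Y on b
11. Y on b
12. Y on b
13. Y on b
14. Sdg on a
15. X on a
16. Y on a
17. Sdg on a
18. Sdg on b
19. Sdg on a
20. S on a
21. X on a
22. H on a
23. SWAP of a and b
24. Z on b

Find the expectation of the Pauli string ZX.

In the final state, ZX has expectation 1. Key observation: gates 9-14 undo each other exactly, leaving only the rest of the circuit to track.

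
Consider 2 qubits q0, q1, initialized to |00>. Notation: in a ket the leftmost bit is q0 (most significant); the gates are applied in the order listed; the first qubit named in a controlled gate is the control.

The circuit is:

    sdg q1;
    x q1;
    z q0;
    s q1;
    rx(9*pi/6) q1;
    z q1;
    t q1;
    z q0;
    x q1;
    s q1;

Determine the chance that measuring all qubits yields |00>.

The probability of measuring |00> is 1/2.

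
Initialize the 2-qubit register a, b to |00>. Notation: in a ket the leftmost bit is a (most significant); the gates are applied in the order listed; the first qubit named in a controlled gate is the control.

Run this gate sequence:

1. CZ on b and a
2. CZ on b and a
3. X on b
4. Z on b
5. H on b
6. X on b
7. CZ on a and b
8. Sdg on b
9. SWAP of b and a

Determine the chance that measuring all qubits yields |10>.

The probability of measuring |10> is 1/2.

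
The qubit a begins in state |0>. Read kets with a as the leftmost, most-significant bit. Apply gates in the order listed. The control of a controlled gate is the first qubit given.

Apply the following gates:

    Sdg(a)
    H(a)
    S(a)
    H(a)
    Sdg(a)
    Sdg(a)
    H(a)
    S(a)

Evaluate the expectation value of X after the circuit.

The observable X averages to 1.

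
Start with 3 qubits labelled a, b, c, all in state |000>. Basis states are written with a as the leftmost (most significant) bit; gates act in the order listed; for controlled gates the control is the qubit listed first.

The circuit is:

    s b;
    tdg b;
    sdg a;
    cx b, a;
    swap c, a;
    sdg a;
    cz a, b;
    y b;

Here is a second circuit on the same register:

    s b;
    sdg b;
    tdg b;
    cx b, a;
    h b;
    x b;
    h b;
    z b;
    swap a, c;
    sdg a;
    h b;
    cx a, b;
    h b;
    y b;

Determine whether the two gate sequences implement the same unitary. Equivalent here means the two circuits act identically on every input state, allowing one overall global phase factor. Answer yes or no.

No — the two circuits implement different unitaries, even allowing a global phase.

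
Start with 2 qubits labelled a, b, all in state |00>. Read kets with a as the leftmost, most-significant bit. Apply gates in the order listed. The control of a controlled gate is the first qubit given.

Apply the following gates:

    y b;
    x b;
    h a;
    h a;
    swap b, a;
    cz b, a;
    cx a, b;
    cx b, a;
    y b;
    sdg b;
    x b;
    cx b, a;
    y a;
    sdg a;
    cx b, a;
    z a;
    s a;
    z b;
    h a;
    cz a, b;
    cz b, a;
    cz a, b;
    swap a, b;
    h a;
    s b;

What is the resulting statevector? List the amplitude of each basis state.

The resulting statevector has amplitude 1/2 on |00>, -I/2 on |01>, 1/2 on |10>, -I/2 on |11>.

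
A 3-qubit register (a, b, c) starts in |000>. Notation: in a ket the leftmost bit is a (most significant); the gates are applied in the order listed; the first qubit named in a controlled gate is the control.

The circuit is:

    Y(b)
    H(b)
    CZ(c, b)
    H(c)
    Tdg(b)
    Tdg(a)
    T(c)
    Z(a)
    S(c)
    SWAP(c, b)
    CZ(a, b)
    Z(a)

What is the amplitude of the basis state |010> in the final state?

The amplitude on |010> is -exp(I*pi/4)/2.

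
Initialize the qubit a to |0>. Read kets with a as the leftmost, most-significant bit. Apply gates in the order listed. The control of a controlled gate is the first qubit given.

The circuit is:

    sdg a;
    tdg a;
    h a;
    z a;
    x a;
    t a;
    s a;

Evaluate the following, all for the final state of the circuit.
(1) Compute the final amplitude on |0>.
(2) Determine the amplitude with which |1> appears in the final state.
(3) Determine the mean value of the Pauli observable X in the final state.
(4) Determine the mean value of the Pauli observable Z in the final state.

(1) The amplitude on |0> is -sqrt(2)/2.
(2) The amplitude on |1> is sqrt(2)*exp(3*I*pi/4)/2.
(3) In the final state, X has expectation sqrt(2)/2.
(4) In the final state, Z has expectation 0.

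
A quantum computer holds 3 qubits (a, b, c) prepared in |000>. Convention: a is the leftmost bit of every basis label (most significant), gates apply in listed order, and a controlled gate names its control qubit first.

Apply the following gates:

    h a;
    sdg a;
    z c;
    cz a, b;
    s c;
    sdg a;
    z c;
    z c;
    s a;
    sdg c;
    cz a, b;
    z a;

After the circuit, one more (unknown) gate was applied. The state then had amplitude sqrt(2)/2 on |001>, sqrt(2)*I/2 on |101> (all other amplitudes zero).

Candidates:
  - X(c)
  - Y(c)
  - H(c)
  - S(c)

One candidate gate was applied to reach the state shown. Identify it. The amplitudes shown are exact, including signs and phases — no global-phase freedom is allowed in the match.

The applied gate was X(c). Key observation: steps 4-11 multiply out to the identity, so the circuit reduces to the remaining gates.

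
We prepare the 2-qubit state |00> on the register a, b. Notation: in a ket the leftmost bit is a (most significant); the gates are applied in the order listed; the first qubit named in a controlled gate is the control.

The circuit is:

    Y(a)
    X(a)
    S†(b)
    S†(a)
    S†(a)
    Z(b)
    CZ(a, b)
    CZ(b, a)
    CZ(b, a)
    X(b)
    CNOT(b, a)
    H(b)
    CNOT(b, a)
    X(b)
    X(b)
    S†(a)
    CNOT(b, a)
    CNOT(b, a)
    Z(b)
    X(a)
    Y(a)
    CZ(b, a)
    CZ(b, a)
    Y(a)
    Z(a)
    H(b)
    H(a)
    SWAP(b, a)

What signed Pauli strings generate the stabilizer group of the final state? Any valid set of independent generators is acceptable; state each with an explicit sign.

The stabilizer group can be generated by +YZ, +ZY, among other valid generating sets.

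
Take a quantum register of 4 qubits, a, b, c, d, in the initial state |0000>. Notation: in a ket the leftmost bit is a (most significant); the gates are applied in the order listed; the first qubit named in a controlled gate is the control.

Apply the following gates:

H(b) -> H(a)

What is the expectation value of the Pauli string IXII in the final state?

In the final state, IXII has expectation 1.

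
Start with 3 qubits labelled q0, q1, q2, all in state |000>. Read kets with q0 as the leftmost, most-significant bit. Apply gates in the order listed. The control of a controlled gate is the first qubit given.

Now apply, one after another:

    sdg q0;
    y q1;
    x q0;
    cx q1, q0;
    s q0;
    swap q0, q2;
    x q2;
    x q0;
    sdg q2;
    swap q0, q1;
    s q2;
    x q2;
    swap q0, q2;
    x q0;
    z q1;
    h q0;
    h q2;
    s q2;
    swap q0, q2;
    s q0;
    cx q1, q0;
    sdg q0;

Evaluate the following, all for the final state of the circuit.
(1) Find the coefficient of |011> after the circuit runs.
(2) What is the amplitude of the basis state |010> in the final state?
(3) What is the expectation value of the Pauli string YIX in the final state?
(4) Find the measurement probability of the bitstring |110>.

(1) |011> carries amplitude I/2 in the final state.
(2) |010> carries amplitude -I/2 in the final state.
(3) The observable YIX averages to 1.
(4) The probability of measuring |110> is 1/4.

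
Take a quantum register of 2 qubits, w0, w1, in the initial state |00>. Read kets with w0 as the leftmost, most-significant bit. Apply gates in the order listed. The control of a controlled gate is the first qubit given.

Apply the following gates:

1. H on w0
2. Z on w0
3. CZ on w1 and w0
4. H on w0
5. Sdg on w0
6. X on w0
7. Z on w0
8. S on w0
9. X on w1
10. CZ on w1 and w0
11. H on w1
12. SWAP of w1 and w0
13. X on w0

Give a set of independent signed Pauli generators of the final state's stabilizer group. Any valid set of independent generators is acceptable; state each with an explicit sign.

The stabilizer group can be generated by -XI, +IZ, among other valid generating sets.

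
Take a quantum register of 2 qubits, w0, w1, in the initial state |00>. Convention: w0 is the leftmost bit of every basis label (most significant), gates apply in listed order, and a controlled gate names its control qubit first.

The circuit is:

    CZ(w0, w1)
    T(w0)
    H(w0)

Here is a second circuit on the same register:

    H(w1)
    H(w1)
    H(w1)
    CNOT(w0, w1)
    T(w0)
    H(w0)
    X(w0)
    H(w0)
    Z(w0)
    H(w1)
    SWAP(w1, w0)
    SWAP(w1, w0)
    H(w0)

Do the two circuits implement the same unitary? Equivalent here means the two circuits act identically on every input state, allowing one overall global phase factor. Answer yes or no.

Yes, they are equivalent — the unitaries differ by at most a global phase.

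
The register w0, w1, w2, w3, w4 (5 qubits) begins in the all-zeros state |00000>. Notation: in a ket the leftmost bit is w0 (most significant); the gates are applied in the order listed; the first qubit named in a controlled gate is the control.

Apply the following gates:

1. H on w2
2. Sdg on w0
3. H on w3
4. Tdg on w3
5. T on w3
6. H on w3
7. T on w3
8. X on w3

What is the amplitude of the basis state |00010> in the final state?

The amplitude on |00010> is sqrt(2)/2. Key observation: the block from step 3 through step 6 cancels to the identity and can be dropped.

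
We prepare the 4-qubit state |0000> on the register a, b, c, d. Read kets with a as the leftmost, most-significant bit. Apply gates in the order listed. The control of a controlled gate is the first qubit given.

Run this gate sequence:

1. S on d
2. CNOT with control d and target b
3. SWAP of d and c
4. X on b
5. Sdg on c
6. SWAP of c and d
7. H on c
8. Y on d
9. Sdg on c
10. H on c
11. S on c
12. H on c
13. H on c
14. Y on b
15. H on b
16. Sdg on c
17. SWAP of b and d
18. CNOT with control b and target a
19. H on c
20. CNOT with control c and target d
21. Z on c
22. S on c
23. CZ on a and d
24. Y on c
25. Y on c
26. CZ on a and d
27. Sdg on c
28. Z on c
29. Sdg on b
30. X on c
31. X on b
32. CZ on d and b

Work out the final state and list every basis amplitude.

The final amplitudes are -1/2 on |1000>, -1/2 on |1001>, -I/2 on |1010>, -I/2 on |1011>, and 0 on every other basis state.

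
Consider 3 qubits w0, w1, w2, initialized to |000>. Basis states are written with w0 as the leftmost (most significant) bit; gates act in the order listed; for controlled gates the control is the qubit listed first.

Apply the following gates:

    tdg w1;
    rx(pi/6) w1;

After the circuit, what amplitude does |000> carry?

|000> carries amplitude sqrt(2)/4 + sqrt(6)/4 in the final state.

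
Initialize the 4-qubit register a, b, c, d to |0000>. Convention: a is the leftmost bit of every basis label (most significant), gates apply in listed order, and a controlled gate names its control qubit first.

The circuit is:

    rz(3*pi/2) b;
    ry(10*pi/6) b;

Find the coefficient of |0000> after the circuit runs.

The final state's coefficient on |0000> equals sqrt(3)*exp(I*pi/4)/2.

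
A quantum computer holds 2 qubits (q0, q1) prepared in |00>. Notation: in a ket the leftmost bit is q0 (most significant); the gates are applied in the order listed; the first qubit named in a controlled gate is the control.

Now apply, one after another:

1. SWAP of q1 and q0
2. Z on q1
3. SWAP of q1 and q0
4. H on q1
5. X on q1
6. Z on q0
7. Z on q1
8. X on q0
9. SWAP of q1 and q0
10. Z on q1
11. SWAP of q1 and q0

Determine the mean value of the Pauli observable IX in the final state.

In the final state, IX has expectation -1.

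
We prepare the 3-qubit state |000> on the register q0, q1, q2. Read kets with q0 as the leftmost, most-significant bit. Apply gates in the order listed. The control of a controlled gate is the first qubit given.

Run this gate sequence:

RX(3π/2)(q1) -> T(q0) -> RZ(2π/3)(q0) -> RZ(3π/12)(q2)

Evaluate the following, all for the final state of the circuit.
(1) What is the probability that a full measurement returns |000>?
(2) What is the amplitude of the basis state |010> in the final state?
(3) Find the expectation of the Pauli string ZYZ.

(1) Outcome |000> occurs with probability 1/2.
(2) The amplitude on |010> is -sqrt(2)*exp(I*pi/24)/2.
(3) The observable ZYZ averages to 1.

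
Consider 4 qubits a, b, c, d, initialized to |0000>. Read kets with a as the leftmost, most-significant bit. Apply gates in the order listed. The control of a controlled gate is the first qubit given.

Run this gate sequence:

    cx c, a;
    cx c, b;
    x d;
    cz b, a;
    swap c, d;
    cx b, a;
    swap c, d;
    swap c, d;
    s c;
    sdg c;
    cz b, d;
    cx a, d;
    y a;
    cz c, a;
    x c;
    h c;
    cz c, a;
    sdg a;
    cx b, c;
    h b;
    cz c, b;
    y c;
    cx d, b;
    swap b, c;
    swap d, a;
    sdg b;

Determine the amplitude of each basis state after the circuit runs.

The resulting statevector has amplitude -I/2 on |0001>, I/2 on |0011>, -1/2 on |0101>, -1/2 on |0111>, and 0 on every other basis state.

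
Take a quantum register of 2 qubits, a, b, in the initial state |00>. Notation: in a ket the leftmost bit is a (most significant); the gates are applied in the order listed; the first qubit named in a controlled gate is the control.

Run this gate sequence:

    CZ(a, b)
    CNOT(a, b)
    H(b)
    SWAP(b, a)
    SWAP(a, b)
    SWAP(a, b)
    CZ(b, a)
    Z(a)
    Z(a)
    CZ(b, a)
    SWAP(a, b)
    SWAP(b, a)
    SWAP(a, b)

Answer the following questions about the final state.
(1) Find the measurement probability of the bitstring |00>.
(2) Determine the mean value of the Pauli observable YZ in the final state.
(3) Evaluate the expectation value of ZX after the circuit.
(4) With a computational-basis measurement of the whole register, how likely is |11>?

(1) Outcome |00> occurs with probability 1/2.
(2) The expectation value of YZ is 0.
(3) In the final state, ZX has expectation 1.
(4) A full measurement returns |11> with probability 0.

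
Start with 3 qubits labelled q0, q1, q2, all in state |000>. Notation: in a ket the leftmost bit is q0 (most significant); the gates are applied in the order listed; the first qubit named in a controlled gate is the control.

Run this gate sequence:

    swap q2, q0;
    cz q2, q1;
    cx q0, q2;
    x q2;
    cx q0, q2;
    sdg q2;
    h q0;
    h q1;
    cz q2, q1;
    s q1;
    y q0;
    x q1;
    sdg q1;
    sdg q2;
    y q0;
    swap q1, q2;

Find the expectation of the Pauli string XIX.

The observable XIX averages to 1.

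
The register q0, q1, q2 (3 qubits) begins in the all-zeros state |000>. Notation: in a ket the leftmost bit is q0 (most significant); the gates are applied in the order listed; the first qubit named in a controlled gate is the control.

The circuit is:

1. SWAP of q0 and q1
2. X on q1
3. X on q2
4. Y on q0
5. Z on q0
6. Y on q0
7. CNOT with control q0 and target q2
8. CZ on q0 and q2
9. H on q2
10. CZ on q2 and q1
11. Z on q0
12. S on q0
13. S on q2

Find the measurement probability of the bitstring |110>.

Outcome |110> occurs with probability 0.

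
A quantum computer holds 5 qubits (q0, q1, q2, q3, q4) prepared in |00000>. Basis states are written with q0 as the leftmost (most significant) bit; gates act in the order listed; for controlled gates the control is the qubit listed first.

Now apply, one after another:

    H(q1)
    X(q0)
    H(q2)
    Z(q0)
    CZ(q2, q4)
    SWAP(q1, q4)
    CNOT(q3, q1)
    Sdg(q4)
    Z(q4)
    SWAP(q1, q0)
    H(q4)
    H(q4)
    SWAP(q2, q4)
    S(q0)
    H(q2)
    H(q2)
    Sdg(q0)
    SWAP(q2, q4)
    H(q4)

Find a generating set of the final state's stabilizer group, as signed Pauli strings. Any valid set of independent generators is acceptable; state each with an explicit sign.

The stabilizer group can be generated by +IIXII, -IIIIY, +ZIIII, -IZIII, +IIIZI, among other valid generating sets.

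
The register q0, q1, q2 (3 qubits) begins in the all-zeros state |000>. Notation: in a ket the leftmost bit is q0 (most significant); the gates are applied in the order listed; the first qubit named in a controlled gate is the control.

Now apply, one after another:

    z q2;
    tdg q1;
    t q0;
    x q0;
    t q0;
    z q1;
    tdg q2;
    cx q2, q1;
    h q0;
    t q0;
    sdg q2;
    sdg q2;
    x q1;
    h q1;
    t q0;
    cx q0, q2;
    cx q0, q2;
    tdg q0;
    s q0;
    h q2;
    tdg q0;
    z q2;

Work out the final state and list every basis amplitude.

The resulting statevector has amplitude sqrt(2)*exp(I*pi/4)/4 on |000>, -sqrt(2)*exp(I*pi/4)/4 on |001>, -sqrt(2)*exp(I*pi/4)/4 on |010>, sqrt(2)*exp(I*pi/4)/4 on |011>, -sqrt(2)*exp(3*I*pi/4)/4 on |100>, sqrt(2)*exp(3*I*pi/4)/4 on |101>, sqrt(2)*exp(3*I*pi/4)/4 on |110>, -sqrt(2)*exp(3*I*pi/4)/4 on |111>. Key observation: the block from step 15 through step 18 cancels to the identity and can be dropped.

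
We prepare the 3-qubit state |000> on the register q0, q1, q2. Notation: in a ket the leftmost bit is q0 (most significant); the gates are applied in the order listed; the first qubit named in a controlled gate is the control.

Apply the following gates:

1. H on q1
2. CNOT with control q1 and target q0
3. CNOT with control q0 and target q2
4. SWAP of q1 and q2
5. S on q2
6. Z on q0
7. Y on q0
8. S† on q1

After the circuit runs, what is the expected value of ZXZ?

In the final state, ZXZ has expectation 0.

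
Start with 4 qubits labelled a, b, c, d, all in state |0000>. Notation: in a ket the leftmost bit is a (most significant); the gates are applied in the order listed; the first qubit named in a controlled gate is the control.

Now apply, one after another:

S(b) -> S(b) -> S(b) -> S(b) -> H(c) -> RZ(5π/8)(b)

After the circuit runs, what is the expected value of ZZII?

In the final state, ZZII has expectation 1.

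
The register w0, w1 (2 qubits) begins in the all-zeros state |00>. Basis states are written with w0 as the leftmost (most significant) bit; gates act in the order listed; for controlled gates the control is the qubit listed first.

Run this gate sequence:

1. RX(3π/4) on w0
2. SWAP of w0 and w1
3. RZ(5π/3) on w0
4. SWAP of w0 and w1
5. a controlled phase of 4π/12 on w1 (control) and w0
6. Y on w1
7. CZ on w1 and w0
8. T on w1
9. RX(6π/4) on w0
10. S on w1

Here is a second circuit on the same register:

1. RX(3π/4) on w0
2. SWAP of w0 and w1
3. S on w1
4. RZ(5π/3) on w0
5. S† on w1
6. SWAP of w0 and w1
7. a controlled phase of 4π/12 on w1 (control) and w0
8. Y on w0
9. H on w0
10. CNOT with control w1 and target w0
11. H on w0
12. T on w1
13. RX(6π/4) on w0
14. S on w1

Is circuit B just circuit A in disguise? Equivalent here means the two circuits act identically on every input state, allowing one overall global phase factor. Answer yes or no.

No, they are not equivalent — no single phase factor reconciles the two unitaries.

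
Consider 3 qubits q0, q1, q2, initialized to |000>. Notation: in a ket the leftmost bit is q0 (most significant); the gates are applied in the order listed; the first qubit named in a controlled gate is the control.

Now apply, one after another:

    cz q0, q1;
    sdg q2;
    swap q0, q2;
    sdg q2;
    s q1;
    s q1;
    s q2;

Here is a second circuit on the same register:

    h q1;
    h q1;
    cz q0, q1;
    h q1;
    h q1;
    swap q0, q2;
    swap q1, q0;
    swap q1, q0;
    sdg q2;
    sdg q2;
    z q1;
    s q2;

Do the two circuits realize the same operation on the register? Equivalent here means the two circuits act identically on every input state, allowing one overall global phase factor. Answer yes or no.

No — the two circuits implement different unitaries, even allowing a global phase.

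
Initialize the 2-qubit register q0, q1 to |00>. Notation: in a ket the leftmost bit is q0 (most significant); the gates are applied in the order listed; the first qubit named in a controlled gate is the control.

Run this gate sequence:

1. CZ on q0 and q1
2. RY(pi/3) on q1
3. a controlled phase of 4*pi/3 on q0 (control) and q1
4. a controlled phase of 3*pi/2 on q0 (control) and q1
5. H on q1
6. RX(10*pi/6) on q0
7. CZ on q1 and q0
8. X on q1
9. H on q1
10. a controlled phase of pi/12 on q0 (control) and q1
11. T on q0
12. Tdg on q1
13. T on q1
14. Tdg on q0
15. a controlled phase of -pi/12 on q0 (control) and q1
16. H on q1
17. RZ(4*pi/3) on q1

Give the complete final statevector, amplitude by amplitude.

The final amplitudes are (-sqrt(6) + 3*sqrt(2))*exp(I*pi/3)/8 on |00>, (-3*sqrt(2) - sqrt(6))*exp(2*I*pi/3)/8 on |01>, (-sqrt(6) + sqrt(2))*exp(5*I*pi/6)/8 on |10>, (sqrt(2) + sqrt(6))*exp(I*pi/6)/8 on |11>. Key observation: steps 9-16 multiply out to the identity, so the circuit reduces to the remaining gates.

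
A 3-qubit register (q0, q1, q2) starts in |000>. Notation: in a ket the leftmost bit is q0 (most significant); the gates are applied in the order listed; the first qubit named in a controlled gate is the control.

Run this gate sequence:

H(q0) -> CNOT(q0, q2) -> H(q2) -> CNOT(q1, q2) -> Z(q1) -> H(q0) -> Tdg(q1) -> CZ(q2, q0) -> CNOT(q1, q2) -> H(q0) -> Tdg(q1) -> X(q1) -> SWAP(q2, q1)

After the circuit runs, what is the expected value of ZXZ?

The observable ZXZ averages to 1.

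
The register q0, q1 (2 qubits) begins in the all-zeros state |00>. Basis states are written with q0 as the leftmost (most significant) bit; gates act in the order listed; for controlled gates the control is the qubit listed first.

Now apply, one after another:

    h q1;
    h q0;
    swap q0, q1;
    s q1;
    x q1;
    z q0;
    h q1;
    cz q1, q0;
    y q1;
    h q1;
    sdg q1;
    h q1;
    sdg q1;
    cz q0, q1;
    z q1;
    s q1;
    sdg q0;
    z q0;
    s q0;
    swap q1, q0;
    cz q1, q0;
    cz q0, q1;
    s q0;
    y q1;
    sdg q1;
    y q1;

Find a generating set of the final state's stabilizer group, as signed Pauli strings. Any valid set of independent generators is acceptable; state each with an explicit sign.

The stabilizer group can be generated by -XY, -ZZ, among other valid generating sets.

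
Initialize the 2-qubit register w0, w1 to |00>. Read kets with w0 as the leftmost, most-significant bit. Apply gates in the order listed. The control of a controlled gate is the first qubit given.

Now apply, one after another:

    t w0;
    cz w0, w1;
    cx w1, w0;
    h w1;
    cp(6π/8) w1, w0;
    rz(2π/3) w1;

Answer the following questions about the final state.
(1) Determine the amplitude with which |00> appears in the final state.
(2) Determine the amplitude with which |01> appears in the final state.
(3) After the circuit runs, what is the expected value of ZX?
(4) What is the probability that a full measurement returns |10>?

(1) The amplitude on |00> is -sqrt(2)*exp(2*I*pi/3)/2.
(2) The amplitude on |01> is sqrt(2)*exp(I*pi/3)/2.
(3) The observable ZX averages to -1/2.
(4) The probability of measuring |10> is 0.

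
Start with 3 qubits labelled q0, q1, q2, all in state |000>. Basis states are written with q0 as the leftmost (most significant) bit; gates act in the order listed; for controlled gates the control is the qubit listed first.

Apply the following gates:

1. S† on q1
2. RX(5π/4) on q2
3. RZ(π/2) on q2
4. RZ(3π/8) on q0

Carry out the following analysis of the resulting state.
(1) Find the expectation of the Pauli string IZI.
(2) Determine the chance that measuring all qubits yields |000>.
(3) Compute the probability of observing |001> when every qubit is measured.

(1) In the final state, IZI has expectation 1.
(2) Outcome |000> occurs with probability 1/2 - sqrt(2)/4.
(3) The probability of measuring |001> is sqrt(2)/4 + 1/2.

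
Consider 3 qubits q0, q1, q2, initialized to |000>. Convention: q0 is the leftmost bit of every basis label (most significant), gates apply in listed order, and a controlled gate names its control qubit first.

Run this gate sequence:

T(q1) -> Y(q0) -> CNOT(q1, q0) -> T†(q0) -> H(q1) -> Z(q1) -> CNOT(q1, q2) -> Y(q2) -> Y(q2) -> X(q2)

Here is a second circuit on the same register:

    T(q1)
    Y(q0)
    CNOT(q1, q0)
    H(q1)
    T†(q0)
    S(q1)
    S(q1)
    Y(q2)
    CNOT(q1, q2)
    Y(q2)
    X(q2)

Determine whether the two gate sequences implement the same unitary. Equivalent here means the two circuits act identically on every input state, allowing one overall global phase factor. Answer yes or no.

No — the two circuits implement different unitaries, even allowing a global phase.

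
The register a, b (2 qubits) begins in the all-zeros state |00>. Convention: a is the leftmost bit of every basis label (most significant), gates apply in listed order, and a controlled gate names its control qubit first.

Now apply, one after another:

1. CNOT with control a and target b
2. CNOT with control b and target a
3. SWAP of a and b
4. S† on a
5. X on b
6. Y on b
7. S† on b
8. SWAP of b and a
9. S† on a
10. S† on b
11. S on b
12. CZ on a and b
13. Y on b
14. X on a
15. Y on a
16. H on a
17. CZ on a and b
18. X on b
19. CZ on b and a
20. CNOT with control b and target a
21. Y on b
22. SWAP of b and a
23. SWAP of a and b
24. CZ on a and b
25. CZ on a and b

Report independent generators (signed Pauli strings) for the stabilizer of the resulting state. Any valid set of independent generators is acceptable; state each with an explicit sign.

The final state is stabilized by the group generated by -XI, -IZ; other independent generating sets are equally valid.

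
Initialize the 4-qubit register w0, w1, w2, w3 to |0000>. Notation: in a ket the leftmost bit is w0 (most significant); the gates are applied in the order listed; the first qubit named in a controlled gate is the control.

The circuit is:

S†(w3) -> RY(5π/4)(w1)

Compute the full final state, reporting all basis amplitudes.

After the circuit, the state carries amplitude -sqrt(2 - sqrt(2))/2 on |0000>, sqrt(sqrt(2) + 2)/2 on |0100>, and 0 on every other basis state.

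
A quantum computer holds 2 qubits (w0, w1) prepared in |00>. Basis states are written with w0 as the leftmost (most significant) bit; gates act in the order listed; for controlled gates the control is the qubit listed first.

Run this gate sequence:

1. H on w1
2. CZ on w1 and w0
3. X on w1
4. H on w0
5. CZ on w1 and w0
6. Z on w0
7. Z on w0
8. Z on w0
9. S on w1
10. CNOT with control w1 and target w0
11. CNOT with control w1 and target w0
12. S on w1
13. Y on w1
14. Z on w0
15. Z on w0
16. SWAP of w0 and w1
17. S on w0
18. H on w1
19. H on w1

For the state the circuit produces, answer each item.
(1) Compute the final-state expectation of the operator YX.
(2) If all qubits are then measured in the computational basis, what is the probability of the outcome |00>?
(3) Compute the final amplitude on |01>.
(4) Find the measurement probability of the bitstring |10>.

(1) The observable YX averages to 0.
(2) The probability of measuring |00> is 1/4.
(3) |01> carries amplitude I/2 in the final state.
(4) A full measurement returns |10> with probability 1/4.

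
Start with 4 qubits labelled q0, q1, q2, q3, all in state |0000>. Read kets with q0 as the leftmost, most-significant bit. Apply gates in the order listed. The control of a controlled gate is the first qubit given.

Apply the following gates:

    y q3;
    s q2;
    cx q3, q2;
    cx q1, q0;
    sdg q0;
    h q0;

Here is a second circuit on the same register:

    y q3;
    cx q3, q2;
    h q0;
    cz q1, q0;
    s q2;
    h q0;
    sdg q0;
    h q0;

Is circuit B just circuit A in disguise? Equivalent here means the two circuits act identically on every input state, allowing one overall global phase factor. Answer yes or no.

No: there is an input state on which the two circuits produce genuinely different outputs (not merely differing by a phase).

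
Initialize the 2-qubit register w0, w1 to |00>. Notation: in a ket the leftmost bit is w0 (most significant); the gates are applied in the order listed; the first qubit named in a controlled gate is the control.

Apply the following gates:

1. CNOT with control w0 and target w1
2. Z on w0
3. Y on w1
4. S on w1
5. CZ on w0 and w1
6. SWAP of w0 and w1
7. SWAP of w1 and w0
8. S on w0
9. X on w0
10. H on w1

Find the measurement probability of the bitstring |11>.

The probability of measuring |11> is 1/2.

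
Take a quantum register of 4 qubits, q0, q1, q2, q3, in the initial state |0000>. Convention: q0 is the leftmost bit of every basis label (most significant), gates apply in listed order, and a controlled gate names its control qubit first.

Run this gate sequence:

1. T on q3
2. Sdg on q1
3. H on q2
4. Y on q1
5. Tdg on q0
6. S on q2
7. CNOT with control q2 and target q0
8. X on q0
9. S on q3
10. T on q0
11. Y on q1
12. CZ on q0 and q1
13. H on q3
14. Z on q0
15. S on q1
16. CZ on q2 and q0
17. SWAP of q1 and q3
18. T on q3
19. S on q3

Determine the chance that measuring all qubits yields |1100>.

Outcome |1100> occurs with probability 1/4.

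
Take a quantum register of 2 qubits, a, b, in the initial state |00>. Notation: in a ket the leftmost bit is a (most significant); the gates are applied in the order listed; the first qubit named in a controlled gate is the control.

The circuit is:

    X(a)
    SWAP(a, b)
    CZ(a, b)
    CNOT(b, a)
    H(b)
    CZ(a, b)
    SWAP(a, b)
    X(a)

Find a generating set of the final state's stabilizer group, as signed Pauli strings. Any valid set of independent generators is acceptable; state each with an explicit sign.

The final state is stabilized by the group generated by +XI, -IZ; other independent generating sets are equally valid.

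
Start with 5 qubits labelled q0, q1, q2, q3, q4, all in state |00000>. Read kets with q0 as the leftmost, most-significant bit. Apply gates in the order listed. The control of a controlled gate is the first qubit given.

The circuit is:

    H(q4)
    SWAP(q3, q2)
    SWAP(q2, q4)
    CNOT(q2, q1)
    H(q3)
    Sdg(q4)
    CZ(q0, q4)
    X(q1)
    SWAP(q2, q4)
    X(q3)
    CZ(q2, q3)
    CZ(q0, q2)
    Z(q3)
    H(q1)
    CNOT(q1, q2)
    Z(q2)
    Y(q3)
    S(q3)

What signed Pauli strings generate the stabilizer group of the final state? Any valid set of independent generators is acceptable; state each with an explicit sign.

One valid set of independent stabilizer generators is +IXXIZ, +IIIYI, +IIZIX, +ZIIII, +IZZII (any independent generating set of the same group is equally correct).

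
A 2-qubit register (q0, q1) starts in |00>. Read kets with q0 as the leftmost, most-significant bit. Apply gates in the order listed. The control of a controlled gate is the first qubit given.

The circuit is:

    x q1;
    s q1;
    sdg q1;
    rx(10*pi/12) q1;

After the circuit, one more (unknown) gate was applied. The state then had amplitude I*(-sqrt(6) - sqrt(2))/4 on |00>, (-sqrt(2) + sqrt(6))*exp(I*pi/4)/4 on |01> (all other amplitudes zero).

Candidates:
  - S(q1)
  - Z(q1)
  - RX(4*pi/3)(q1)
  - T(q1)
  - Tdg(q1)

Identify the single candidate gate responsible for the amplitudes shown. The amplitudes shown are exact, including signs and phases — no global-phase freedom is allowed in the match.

It was T(q1) that produced the state shown. Key observation: gates 2-3 undo each other exactly, leaving only the rest of the circuit to track.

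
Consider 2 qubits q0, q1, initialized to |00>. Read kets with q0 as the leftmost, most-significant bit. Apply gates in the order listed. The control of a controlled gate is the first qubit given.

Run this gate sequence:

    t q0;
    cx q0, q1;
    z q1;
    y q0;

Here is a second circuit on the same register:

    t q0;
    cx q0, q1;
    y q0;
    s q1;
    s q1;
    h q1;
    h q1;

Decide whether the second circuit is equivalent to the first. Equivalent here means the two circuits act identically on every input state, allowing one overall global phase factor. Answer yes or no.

Yes: on every input state the two circuits agree up to one overall phase factor.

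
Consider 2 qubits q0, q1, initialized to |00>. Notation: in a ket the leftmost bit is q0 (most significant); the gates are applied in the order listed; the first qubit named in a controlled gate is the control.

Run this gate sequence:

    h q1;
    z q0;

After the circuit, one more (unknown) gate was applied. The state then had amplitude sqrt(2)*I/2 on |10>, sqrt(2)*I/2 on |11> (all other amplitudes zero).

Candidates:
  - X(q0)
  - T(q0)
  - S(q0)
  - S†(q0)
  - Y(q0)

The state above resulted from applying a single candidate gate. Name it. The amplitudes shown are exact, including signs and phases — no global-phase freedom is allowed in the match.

The applied gate was Y(q0).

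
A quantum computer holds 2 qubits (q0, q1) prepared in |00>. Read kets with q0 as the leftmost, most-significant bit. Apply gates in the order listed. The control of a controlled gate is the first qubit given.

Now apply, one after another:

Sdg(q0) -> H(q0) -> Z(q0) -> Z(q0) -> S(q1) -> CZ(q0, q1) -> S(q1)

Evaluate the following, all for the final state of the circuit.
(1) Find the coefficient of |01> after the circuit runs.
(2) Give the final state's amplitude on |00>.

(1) The final state's coefficient on |01> equals 0.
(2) |00> carries amplitude sqrt(2)/2 in the final state.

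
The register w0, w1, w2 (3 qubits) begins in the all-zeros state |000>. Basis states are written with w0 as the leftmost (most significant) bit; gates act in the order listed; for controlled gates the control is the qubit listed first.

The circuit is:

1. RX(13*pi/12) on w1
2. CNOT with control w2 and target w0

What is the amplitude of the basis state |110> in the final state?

The amplitude on |110> is 0.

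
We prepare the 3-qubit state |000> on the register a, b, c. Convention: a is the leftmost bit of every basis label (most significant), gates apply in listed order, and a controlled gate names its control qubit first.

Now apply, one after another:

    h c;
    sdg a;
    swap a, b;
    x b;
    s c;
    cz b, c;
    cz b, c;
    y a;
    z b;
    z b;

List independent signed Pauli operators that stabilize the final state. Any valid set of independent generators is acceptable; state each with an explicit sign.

One valid set of independent stabilizer generators is +IIY, -ZII, -IZI (any independent generating set of the same group is equally correct).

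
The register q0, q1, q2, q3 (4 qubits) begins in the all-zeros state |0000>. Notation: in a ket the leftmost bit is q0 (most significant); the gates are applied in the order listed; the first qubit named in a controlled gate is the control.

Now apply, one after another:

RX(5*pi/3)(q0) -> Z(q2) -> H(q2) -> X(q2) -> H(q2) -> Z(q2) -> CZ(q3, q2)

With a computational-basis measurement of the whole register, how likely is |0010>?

A full measurement returns |0010> with probability 0. Key observation: gates 3-6 undo each other exactly, leaving only the rest of the circuit to track.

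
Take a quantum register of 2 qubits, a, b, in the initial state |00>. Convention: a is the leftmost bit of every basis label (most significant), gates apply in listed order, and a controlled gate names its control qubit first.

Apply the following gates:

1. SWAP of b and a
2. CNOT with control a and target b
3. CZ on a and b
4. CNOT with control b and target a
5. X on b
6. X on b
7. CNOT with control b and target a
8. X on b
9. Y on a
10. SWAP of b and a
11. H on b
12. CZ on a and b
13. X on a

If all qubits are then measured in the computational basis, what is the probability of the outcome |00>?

The probability of measuring |00> is 1/2. Key observation: the block from step 4 through step 7 cancels to the identity and can be dropped.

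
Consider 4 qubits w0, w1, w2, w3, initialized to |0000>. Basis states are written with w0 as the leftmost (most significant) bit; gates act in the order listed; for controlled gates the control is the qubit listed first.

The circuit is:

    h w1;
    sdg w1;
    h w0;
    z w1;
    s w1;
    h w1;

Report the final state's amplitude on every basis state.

After the circuit, the state carries amplitude sqrt(2)/2 on |0100>, sqrt(2)/2 on |1100>, and 0 on every other basis state.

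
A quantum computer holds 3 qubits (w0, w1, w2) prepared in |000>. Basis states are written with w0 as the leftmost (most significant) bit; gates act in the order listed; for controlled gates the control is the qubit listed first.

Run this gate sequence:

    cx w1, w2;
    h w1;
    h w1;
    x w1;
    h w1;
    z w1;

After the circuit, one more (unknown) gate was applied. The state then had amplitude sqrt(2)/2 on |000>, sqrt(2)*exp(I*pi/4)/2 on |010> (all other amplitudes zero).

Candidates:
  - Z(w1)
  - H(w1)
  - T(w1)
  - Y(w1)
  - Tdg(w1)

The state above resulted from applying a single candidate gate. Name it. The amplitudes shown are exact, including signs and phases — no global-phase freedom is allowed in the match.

The applied gate was T(w1). Key observation: gates 3-6 undo each other exactly, leaving only the rest of the circuit to track.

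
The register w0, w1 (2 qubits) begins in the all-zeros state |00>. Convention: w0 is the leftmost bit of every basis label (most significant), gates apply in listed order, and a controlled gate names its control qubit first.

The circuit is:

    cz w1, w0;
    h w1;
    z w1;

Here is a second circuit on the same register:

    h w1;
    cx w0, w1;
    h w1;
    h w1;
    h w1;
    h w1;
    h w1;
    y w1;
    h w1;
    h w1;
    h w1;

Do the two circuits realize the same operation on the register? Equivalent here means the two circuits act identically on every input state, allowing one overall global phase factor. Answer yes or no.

No, they are not equivalent — no single phase factor reconciles the two unitaries.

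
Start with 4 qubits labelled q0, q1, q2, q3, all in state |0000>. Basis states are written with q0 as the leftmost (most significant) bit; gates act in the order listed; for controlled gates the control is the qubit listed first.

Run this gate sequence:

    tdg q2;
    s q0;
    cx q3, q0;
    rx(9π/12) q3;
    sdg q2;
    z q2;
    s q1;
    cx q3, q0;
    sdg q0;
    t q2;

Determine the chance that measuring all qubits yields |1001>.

The probability of measuring |1001> is sqrt(2)/4 + 1/2.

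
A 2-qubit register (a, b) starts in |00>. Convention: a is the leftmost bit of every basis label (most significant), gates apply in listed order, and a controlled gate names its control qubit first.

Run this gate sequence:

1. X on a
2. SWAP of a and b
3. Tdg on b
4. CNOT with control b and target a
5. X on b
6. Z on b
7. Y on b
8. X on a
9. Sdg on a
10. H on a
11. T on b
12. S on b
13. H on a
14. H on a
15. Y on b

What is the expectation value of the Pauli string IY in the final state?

The expectation value of IY is 0.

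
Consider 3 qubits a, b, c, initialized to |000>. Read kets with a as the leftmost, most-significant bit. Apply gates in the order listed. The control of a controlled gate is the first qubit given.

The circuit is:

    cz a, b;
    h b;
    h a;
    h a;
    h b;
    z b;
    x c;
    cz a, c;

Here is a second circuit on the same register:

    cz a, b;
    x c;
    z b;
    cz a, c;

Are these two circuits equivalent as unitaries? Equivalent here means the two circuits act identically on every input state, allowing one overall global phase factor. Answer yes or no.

Yes, they are equivalent — the unitaries differ by at most a global phase.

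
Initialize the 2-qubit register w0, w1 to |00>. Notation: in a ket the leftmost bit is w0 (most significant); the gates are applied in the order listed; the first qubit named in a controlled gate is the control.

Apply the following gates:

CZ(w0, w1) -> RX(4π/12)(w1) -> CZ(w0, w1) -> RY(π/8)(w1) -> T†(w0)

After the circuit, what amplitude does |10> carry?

The amplitude on |10> is 0.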